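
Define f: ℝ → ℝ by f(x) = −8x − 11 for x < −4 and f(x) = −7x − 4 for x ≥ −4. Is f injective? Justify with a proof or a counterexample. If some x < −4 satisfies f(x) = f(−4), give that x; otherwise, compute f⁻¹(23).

-35/8

Both pieces are strictly decreasing (slopes −8 and −7), so each is injective on its own interval.
The left piece maps (−∞, −4) onto (21, ∞); the right piece maps [−4, ∞) onto (−∞, 24].
These images overlap. In particular f(−4) = 24 (right piece), and solving −8x − 11 = 24 on the left piece gives x = −35/8 < −4.
So f(−35/8) = f(−4) with −35/8 ≠ −4, and f is not injective. This x = −35/8 is the requested value below −4.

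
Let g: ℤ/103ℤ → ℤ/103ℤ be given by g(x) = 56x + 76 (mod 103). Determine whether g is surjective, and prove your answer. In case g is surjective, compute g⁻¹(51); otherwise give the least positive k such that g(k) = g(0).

86

Since gcd(56, 103) = 1, 56 is invertible modulo 103. Euclid's algorithm: 103 = 1·56 + 47, 56 = 1·47 + 9, 47 = 5·9 + 2, 9 = 4·2 + 1; back-substituting gives 1 = 46·56 − 25·103, so 56⁻¹ ≡ 46 (mod 103).
Then y ↦ 46(y − 76) is a two-sided inverse to g, so every y ∈ ℤ/103ℤ has a preimage.
Hence g is surjective.
Since g is surjective, we find g⁻¹(51): we need 56x ≡ 51 − 76 ≡ 78 (mod 103). Using 56⁻¹ = 46: x ≡ 46·78 = 3588 = 34·103 + 86, so x = 86.
Check: g(86) = 56·86 + 76 = 4892 = 47·103 + 51 ≡ 51 (mod 103).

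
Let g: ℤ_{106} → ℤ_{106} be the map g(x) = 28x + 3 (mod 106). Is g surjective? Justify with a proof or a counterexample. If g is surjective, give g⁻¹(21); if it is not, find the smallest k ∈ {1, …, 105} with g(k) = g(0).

53

Recall that g is surjective if every y in the codomain equals g(x) for some x in the domain.
Since gcd(28, 106) = 2, we have 28x ≡ 0 (mod 2) for all x, so g(x) ≡ 1 (mod 2).
But 0 ≢ 1 (mod 2), so 0 ∈ ℤ_{106} has no preimage. Hence g is not surjective.
Since g is not surjective, we find the least positive k with g(k) = g(0): this means 28k ≡ 0 (mod 106), i.e. 106 ∣ 28k. Since gcd(28, 106) = 2, dividing through by 2 this holds exactly when 53 ∣ 14k, and as gcd(14, 53) = 1, exactly when 53 ∣ k.
The smallest positive such k is 53.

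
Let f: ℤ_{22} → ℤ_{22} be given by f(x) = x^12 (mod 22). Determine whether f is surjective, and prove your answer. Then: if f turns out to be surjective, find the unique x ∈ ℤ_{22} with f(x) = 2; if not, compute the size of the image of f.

f(10): Repeated squaring mod 22: 10^1 ≡ 10, 10^2 ≡ 10² = 100 ≡ 12, 10^4 ≡ 12² = 144 ≡ 12, 10^8 ≡ 12² = 144 ≡ 12. Since 12 = 8 + 4, 10^12 ≡ 12·12: 12·12 = 144 ≡ 12. So 10^12 ≡ 12 (mod 22).
f(12): Repeated squaring mod 22: 12^1 ≡ 12, 12^2 ≡ 12² = 144 ≡ 12, 12^4 ≡ 12² = 144 ≡ 12, 12^8 ≡ 12² = 144 ≡ 12. Since 12 = 8 + 4, 12^12 ≡ 12·12: 12·12 = 144 ≡ 12. So 12^12 ≡ 12 (mod 22).
So f(10) = f(12) = 12 while 10 ≠ 12, so f is not injective.
A non-injective map from the 22-element set ℤ_{22} to itself takes at most 21 distinct values, so it cannot be surjective. Hence f is not surjective.
Since f is not surjective, we determine |image(f)|. Computing x^12 mod 22 for each x (by repeated squaring, reducing mod 22 at every step), the values f(0), f(1), …, f(21) are: 0, 1, 4, 9, 16, 3, 14, 5, 20, 15, 12, 11, 12, 15, 20, 5, 14, 3, 16, 9, 4, 1.
The distinct values are {0, 1, 3, 4, 5, 9, 11, 12, 14, 15, 16, 20}; there are 12 of them.

12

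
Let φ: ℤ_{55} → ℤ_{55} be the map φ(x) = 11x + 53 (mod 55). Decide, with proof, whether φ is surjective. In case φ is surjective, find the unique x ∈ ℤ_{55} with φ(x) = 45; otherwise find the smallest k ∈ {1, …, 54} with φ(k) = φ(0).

By definition, φ is surjective if every y in the codomain equals φ(x) for some x in the domain.
Since gcd(11, 55) = 11, we have 11x ≡ 0 (mod 11) for all x, so φ(x) ≡ 9 (mod 11).
But 0 ≢ 9 (mod 11), so 0 ∈ ℤ_{55} has no preimage. Thus φ is not surjective.
Since φ is not surjective, we find the least positive k with φ(k) = φ(0): this means 11k ≡ 0 (mod 55), i.e. 55 ∣ 11k. Since gcd(11, 55) = 11, dividing through by 11 this holds exactly when 5 ∣ k.
The smallest positive such k is 5.

5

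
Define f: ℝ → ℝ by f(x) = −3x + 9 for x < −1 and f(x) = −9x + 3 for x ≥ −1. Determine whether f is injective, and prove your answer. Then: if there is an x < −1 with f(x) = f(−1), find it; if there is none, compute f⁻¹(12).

Both pieces are strictly decreasing (slopes −3 and −9), so each is injective on its own interval.
The left piece maps (−∞, −1) onto (12, ∞); the right piece maps [−1, ∞) onto (−∞, 12].
These images are disjoint, so no value is attained by both pieces. Therefore f is injective.
Because the two images are disjoint, no x < −1 has f(x) = f(−1), so we compute f⁻¹(12): 12 lies in (−∞, 12], so solve −9x + 3 = 12: x = (12 − 3)/(−9) = −1.

-1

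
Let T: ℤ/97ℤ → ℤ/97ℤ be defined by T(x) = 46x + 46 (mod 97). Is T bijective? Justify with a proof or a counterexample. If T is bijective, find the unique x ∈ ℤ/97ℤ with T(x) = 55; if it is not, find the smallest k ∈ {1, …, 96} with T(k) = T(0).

74

Suppose T(x_1) = T(x_2) in ℤ/97ℤ. Then 46x_1 + 46 ≡ 46x_2 + 46 (mod 97), so 46(x_1 − x_2) ≡ 0 (mod 97).
Since gcd(46, 97) = 1, 46 is invertible modulo 97, therefore x_1 − x_2 ≡ 0 (mod 97), i.e. x_1 = x_2.
We now compute 46⁻¹ mod 97 explicitly. Euclid's algorithm: 97 = 2·46 + 5, 46 = 9·5 + 1; back-substituting gives 1 = 19·46 − 9·97, so 46⁻¹ ≡ 19 (mod 97).
Then y ↦ 19(y − 46) is a two-sided inverse to T, so every y ∈ ℤ/97ℤ has a preimage.
Hence T is bijective.
Since T is bijective, we find T⁻¹(55): we need 46x ≡ 55 − 46 ≡ 9 (mod 97). Using 46⁻¹ = 19: x ≡ 19·9 = 171 = 1·97 + 74, so x = 74.
Check: T(74) = 46·74 + 46 = 3450 = 35·97 + 55 ≡ 55 (mod 97).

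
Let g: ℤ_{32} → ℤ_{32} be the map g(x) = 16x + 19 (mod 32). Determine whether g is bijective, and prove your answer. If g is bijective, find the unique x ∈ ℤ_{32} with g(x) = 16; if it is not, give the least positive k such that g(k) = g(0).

We have gcd(16, 32) = 16 > 1. Taking u = 0 and v = 2: g(0) = 19 and g(2) = 16·2 + 19 = 51 ≡ 19 (mod 32).
So g(0) = g(2) while 0 ≠ 2, so g is not injective, hence not bijective.
Since g is not bijective, we find the least positive k with g(k) = g(0): this means 16k ≡ 0 (mod 32), i.e. 32 ∣ 16k. Since gcd(16, 32) = 16, dividing through by 16 this holds exactly when 2 ∣ k.
The smallest positive such k is 2.

2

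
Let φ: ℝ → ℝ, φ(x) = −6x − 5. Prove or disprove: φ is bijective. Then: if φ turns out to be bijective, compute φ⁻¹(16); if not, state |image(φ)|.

Suppose φ(x_1) = φ(x_2). Then −6x_1 − 5 = −6x_2 − 5, therefore −6x_1 = −6x_2, thus x_1 = x_2.
For any y ∈ ℝ, x = (y + 5)/(−6) satisfies φ(x) = y.
Hence φ is bijective.
Since φ is bijective, we compute φ⁻¹(16) = (16 + 5)/(−6) = −7/2.

-7/2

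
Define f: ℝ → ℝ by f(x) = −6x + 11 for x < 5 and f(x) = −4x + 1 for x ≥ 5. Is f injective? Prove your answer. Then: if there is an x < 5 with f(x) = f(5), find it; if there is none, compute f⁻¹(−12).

Both pieces are strictly decreasing (slopes −6 and −4), so each is injective on its own interval.
The left piece maps (−∞, 5) onto (−19, ∞); the right piece maps [5, ∞) onto (−∞, −19].
These images are disjoint, so no value is attained by both pieces. So f is injective.
Because the two images are disjoint, no x < 5 has f(x) = f(5), so we compute f⁻¹(−12): −12 lies in (−19, ∞), so solve −6x + 11 = −12: x = (−12 − 11)/(−6) = 23/6.

23/6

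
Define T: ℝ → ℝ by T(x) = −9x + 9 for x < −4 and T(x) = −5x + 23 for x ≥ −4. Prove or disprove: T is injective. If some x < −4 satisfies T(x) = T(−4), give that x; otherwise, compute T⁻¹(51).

Both pieces are strictly decreasing (slopes −9 and −5), so each is injective on its own interval.
The left piece maps (−∞, −4) onto (45, ∞); the right piece maps [−4, ∞) onto (−∞, 43].
These images are disjoint, so no value is attained by both pieces. Thus T is injective.
Because the two images are disjoint, no x < −4 has T(x) = T(−4), so we compute T⁻¹(51): 51 lies in (45, ∞), so solve −9x + 9 = 51: x = (51 − 9)/(−9) = −14/3.

-14/3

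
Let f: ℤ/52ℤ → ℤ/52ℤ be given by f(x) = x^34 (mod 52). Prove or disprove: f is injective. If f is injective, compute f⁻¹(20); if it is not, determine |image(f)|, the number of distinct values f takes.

f(12): Repeated squaring mod 52: 12^1 ≡ 12, 12^2 ≡ 12² = 144 ≡ 40, 12^4 ≡ 40² = 1600 ≡ 40, 12^8 ≡ 40² = 1600 ≡ 40, 12^16 ≡ 40² = 1600 ≡ 40, 12^32 ≡ 40² = 1600 ≡ 40. Since 34 = 32 + 2, 12^34 ≡ 40·40: 40·40 = 1600 ≡ 40. So 12^34 ≡ 40 (mod 52).
f(14): Repeated squaring mod 52: 14^1 ≡ 14, 14^2 ≡ 14² = 196 ≡ 40, 14^4 ≡ 40² = 1600 ≡ 40, 14^8 ≡ 40² = 1600 ≡ 40, 14^16 ≡ 40² = 1600 ≡ 40, 14^32 ≡ 40² = 1600 ≡ 40. Since 34 = 32 + 2, 14^34 ≡ 40·40: 40·40 = 1600 ≡ 40. So 14^34 ≡ 40 (mod 52).
So f(12) = f(14) = 40 while 12 ≠ 14, thus f is not injective.
Since f is not injective, we determine |image(f)|. Computing x^34 mod 52 for each x (by repeated squaring, reducing mod 52 at every step), the values f(0), f(1), …, f(51) are: 0, 1, 36, 29, 48, 25, 4, 17, 12, 9, 16, 49, 40, 13, 40, 49, 16, 9, 12, 17, 4, 25, 48, 29, 36, 1, 0, 1, 36, 29, 48, 25, 4, 17, 12, 9, 16, 49, 40, 13, 40, 49, 16, 9, 12, 17, 4, 25, 48, 29, 36, 1.
The distinct values are {0, 1, 4, 9, 12, 13, 16, 17, 25, 29, 36, 40, 48, 49}; there are 14 of them.

14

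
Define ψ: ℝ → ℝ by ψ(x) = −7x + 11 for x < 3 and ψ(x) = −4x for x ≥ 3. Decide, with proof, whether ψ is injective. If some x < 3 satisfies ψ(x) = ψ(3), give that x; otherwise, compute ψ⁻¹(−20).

Both pieces are strictly decreasing (slopes −7 and −4), so each is injective on its own interval.
The left piece maps (−∞, 3) onto (−10, ∞); the right piece maps [3, ∞) onto (−∞, −12].
These images are disjoint, so no value is attained by both pieces. Hence ψ is injective.
Because the two images are disjoint, no x < 3 has ψ(x) = ψ(3), so we compute ψ⁻¹(−20): −20 lies in (−∞, −12], so solve −4x = −20: x = (−20 − 0)/(−4) = 5.

5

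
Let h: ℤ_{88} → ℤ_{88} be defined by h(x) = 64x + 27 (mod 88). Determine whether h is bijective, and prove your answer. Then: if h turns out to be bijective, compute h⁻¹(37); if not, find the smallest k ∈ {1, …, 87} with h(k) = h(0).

11

We have gcd(64, 88) = 8 > 1. Taking a = 0 and b = 11: h(0) = 27 and h(11) = 64·11 + 27 = 731 ≡ 27 (mod 88).
So h(0) = h(11) while 0 ≠ 11, thus h is not injective, hence not bijective.
Since h is not bijective, we find the least positive k with h(k) = h(0): this means 64k ≡ 0 (mod 88), i.e. 88 ∣ 64k. Since gcd(64, 88) = 8, dividing through by 8 this holds exactly when 11 ∣ 8k, and as gcd(8, 11) = 1, exactly when 11 ∣ k.
The smallest positive such k is 11.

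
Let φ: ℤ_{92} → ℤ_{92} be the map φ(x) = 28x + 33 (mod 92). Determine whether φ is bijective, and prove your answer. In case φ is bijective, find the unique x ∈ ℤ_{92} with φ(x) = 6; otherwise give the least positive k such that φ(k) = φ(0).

23

We have gcd(28, 92) = 4 > 1. Taking u = 0 and v = 23: φ(0) = 33 and φ(23) = 28·23 + 33 = 677 ≡ 33 (mod 92).
So φ(0) = φ(23) while 0 ≠ 23, therefore φ is not injective, hence not bijective.
Since φ is not bijective, we find the least positive k with φ(k) = φ(0): this means 28k ≡ 0 (mod 92), i.e. 92 ∣ 28k. Since gcd(28, 92) = 4, dividing through by 4 this holds exactly when 23 ∣ 7k, and as gcd(7, 23) = 1, exactly when 23 ∣ k.
The smallest positive such k is 23.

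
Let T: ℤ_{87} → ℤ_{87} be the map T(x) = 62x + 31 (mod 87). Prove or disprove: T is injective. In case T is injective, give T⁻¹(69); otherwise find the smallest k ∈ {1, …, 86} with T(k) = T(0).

82

Recall: T is injective when T(a) = T(b) forces a = b.
If T(a) = T(b), then 62a ≡ 62b (mod 87). Because gcd(62, 87) = 1, we may cancel 62 to get a ≡ b (mod 87).
So T is injective.
We now compute 62⁻¹ mod 87 explicitly. Euclid's algorithm: 87 = 1·62 + 25, 62 = 2·25 + 12, 25 = 2·12 + 1; back-substituting gives 1 = 80·62 − 57·87, so 62⁻¹ ≡ 80 (mod 87).
Since T is injective, we find T⁻¹(69): we need 62x ≡ 69 − 31 ≡ 38 (mod 87). Using 62⁻¹ = 80: x ≡ 80·38 = 3040 = 34·87 + 82, so x = 82.
Check: T(82) = 62·82 + 31 = 5115 = 58·87 + 69 ≡ 69 (mod 87).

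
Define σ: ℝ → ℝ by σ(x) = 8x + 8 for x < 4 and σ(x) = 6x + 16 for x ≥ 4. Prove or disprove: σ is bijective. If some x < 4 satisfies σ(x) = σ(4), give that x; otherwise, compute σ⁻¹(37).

Both pieces are strictly increasing (slopes 8 and 6), so each is injective on its own interval.
The left piece maps (−∞, 4) onto (−∞, 40); the right piece maps [4, ∞) onto [40, ∞).
Since 40 = 40, the images partition ℝ: σ is injective and surjective, hence bijective.
Because the two images are disjoint, no x < 4 has σ(x) = σ(4), so we compute σ⁻¹(37): 37 lies in (−∞, 40), so solve 8x + 8 = 37: x = (37 − 8)/8 = 29/8.

29/8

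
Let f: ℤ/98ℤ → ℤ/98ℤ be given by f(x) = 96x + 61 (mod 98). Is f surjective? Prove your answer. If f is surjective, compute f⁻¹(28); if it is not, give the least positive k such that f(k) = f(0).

49

By definition, f is surjective if every y in the codomain equals f(x) for some x in the domain.
Since gcd(96, 98) = 2, we have 96x ≡ 0 (mod 2) for all x, so f(x) ≡ 1 (mod 2).
But 0 ≢ 1 (mod 2), so 0 ∈ ℤ/98ℤ has no preimage. So f is not surjective.
Since f is not surjective, we find the least positive k with f(k) = f(0): this means 96k ≡ 0 (mod 98), i.e. 98 ∣ 96k. Since gcd(96, 98) = 2, dividing through by 2 this holds exactly when 49 ∣ 48k, and as gcd(48, 49) = 1, exactly when 49 ∣ k.
The smallest positive such k is 49.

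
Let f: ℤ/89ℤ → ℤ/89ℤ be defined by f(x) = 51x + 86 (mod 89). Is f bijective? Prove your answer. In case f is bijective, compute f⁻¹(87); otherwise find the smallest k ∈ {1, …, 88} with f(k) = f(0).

7

Recall that f is injective if f(s) = f(t) implies s = t.
Suppose f(s) = f(t) in ℤ/89ℤ. Then 51s + 86 ≡ 51t + 86 (mod 89), therefore 51(s − t) ≡ 0 (mod 89).
Since gcd(51, 89) = 1, 51 is invertible modulo 89, so s − t ≡ 0 (mod 89), i.e. s = t.
We now compute 51⁻¹ mod 89 explicitly. Euclid's algorithm: 89 = 1·51 + 38, 51 = 1·38 + 13, 38 = 2·13 + 12, 13 = 1·12 + 1; back-substituting gives 1 = 7·51 − 4·89, so 51⁻¹ ≡ 7 (mod 89).
Then y ↦ 7(y − 86) is a two-sided inverse to f, so every y ∈ ℤ/89ℤ has a preimage.
Hence f is bijective.
Since f is bijective, we find f⁻¹(87): we need 51x ≡ 87 − 86 ≡ 1 (mod 89). Using 51⁻¹ = 7: x ≡ 7·1 = 7, so x = 7.
Check: f(7) = 51·7 + 86 = 443 = 4·89 + 87 ≡ 87 (mod 89).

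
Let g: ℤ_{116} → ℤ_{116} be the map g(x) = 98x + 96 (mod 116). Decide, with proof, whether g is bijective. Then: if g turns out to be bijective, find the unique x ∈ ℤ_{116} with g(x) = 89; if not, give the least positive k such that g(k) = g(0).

58

We have gcd(98, 116) = 2 > 1. Taking s = 0 and t = 58: g(0) = 96 and g(58) = 98·58 + 96 = 5780 ≡ 96 (mod 116).
So g(0) = g(58) while 0 ≠ 58, so g is not injective, hence not bijective.
Since g is not bijective, we find the least positive k with g(k) = g(0): this means 98k ≡ 0 (mod 116), i.e. 116 ∣ 98k. Since gcd(98, 116) = 2, dividing through by 2 this holds exactly when 58 ∣ 49k, and as gcd(49, 58) = 1, exactly when 58 ∣ k.
The smallest positive such k is 58.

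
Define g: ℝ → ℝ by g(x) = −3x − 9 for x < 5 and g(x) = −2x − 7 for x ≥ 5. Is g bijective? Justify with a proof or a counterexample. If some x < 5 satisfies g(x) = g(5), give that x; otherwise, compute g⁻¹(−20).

Both pieces are strictly decreasing (slopes −3 and −2), so each is injective on its own interval.
The left piece maps (−∞, 5) onto (−24, ∞); the right piece maps [5, ∞) onto (−∞, −17].
These images overlap. In particular g(5) = −17 (right piece), and solving −3x − 9 = −17 on the left piece gives x = 8/3 < 5.
So g(8/3) = g(5) with 8/3 ≠ 5, and g is not injective, hence not bijective. This x = 8/3 is the requested value below 5.

8/3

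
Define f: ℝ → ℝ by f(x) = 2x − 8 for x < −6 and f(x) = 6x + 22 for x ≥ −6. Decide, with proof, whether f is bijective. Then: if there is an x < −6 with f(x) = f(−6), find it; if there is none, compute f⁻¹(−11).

Both pieces are strictly increasing (slopes 2 and 6), so each is injective on its own interval.
The left piece maps (−∞, −6) onto (−∞, −20); the right piece maps [−6, ∞) onto [−14, ∞).
The images leave a gap (−20 has no preimage), so f is not surjective, hence not bijective.
Because the two images are disjoint, no x < −6 has f(x) = f(−6), so we compute f⁻¹(−11): −11 lies in [−14, ∞), so solve 6x + 22 = −11: x = (−11 − 22)/6 = −11/2.

-11/2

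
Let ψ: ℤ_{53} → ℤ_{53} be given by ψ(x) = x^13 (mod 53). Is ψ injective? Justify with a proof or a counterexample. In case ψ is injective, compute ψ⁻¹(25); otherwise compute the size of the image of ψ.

5

ψ(2): Repeated squaring mod 53: 2^1 ≡ 2, 2^2 ≡ 2² = 4, 2^4 ≡ 4² = 16, 2^8 ≡ 16² = 256 ≡ 44. Since 13 = 8 + 4 + 1, 2^13 ≡ 44·16·2: 44·16 = 704 ≡ 15, then 15·2 = 30. So 2^13 ≡ 30 (mod 53).
ψ(3): Repeated squaring mod 53: 3^1 ≡ 3, 3^2 ≡ 3² = 9, 3^4 ≡ 9² = 81 ≡ 28, 3^8 ≡ 28² = 784 ≡ 42. Since 13 = 8 + 4 + 1, 3^13 ≡ 42·28·3: 42·28 = 1176 ≡ 10, then 10·3 = 30. So 3^13 ≡ 30 (mod 53).
So ψ(2) = ψ(3) = 30 while 2 ≠ 3, thus ψ is not injective.
Since ψ is not injective, we determine |image(ψ)|. Computing x^13 mod 53 for each x (by repeated squaring, reducing mod 53 at every step), the values ψ(0), ψ(1), …, ψ(52) are: 0, 1, 30, 30, 52, 23, 52, 52, 23, 52, 1, 52, 23, 1, 23, 1, 1, 52, 23, 30, 30, 23, 23, 23, 1, 52, 30, 23, 1, 52, 30, 30, 30, 23, 23, 30, 1, 52, 52, 30, 52, 30, 1, 52, 1, 30, 1, 1, 30, 1, 23, 23, 52.
The distinct values are {0, 1, 23, 30, 52}; there are 5 of them.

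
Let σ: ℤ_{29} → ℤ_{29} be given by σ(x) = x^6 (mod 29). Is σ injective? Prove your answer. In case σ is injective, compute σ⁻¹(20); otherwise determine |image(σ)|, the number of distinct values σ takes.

15

σ(14): Repeated squaring mod 29: 14^1 ≡ 14, 14^2 ≡ 14² = 196 ≡ 22, 14^4 ≡ 22² = 484 ≡ 20. Since 6 = 4 + 2, 14^6 ≡ 20·22: 20·22 = 440 ≡ 5. So 14^6 ≡ 5 (mod 29).
σ(15): Repeated squaring mod 29: 15^1 ≡ 15, 15^2 ≡ 15² = 225 ≡ 22, 15^4 ≡ 22² = 484 ≡ 20. Since 6 = 4 + 2, 15^6 ≡ 20·22: 20·22 = 440 ≡ 5. So 15^6 ≡ 5 (mod 29).
So σ(14) = σ(15) = 5 while 14 ≠ 15, hence σ is not injective.
Since σ is not injective, we determine |image(σ)|. Computing x^6 mod 29 for each x (by repeated squaring, reducing mod 29 at every step), the values σ(0), σ(1), …, σ(28) are: 0, 1, 6, 4, 7, 23, 24, 25, 13, 16, 22, 9, 28, 20, 5, 5, 20, 28, 9, 22, 16, 13, 25, 24, 23, 7, 4, 6, 1.
The distinct values are {0, 1, 4, 5, 6, 7, 9, 13, 16, 20, 22, 23, 24, 25, 28}; there are 15 of them.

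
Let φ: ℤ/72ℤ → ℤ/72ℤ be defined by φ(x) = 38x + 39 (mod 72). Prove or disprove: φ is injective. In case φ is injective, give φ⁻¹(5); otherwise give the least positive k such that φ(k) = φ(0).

36

By definition, injectivity means: for all x_1, x_2 in the domain, φ(x_1) = φ(x_2) implies x_1 = x_2.
We have gcd(38, 72) = 2 > 1. Taking x_1 = 0 and x_2 = 36: φ(0) = 39 and φ(36) = 38·36 + 39 = 1407 ≡ 39 (mod 72).
So φ(0) = φ(36) while 0 ≠ 36, hence φ is not injective.
Since φ is not injective, we find the least positive k with φ(k) = φ(0): this means 38k ≡ 0 (mod 72), i.e. 72 ∣ 38k. Since gcd(38, 72) = 2, dividing through by 2 this holds exactly when 36 ∣ 19k, and as gcd(19, 36) = 1, exactly when 36 ∣ k.
The smallest positive such k is 36.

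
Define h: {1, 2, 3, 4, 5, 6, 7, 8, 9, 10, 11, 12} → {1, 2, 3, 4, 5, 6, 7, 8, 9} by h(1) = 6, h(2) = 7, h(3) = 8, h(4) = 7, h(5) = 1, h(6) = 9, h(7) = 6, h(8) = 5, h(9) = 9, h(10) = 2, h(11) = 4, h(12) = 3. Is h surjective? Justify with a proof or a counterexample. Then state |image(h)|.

9

Every element of the codomain has a preimage: 1 = h(5), 2 = h(10), 3 = h(12), 4 = h(11), 5 = h(8), 6 = h(1), 7 = h(2), 8 = h(3), 9 = h(6).
Therefore h is surjective.
The image of h is {1, 2, 3, 4, 5, 6, 7, 8, 9}, which has 9 elements.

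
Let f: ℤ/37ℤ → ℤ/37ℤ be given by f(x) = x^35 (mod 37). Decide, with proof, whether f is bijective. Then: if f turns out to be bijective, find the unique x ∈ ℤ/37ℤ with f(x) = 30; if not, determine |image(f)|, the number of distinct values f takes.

21

Since 37 is prime, the nonzero elements of ℤ/37ℤ form a cyclic group of order 36.
As gcd(35, 36) = 1, raising to the 35th power is a bijection on this group: if a^35 ≡ b^35 then (ab^{−1})^35 = 1, and the only element of order dividing gcd(35, 36) = 1 is 1, so a = b.
With f(0) = 0 this makes f injective on all of ℤ/37ℤ, hence bijective (finite equal-size domain and codomain). In particular f is bijective.
Since f is bijective, we find the preimage of 30. The inverse of x ↦ x^35 on (ℤ/37ℤ)^× is x ↦ x^35, because 35·35 = 1225 = 34·36 + 1 ≡ 1 (mod 36) and x^{36} = 1 for x ≠ 0 (Fermat). So f⁻¹(30) = 30^35 mod 37.
Repeated squaring mod 37: 30^1 ≡ 30, 30^2 ≡ 30² = 900 ≡ 12, 30^4 ≡ 12² = 144 ≡ 33, 30^8 ≡ 33² = 1089 ≡ 16, 30^16 ≡ 16² = 256 ≡ 34, 30^32 ≡ 34² = 1156 ≡ 9. Since 35 = 32 + 2 + 1, 30^35 ≡ 9·12·30: 9·12 = 108 ≡ 34, then 34·30 = 1020 ≡ 21. So 30^35 ≡ 21 (mod 37).
Hence f⁻¹(30) = 21.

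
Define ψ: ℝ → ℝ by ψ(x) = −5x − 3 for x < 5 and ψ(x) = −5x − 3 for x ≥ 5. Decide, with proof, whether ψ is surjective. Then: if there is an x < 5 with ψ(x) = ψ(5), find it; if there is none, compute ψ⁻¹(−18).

3

Both pieces are strictly decreasing (slopes −5 and −5), so each is injective on its own interval.
The left piece maps (−∞, 5) onto (−28, ∞); the right piece maps [5, ∞) onto (−∞, −28].
These images together cover ℝ, so ψ is surjective.
Because the two images are disjoint, no x < 5 has ψ(x) = ψ(5), so we compute ψ⁻¹(−18): −18 lies in (−28, ∞), so solve −5x − 3 = −18: x = (−18 + 3)/(−5) = 3.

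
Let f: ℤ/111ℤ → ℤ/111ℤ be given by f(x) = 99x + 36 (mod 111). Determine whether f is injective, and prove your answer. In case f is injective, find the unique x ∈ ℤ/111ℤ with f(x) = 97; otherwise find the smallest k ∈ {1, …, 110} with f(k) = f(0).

We have gcd(99, 111) = 3 > 1. Taking u = 0 and v = 37: f(0) = 36 and f(37) = 99·37 + 36 = 3699 ≡ 36 (mod 111).
So f(0) = f(37) while 0 ≠ 37, therefore f is not injective.
Since f is not injective, we find the least positive k with f(k) = f(0): this means 99k ≡ 0 (mod 111), i.e. 111 ∣ 99k. Since gcd(99, 111) = 3, dividing through by 3 this holds exactly when 37 ∣ 33k, and as gcd(33, 37) = 1, exactly when 37 ∣ k.
The smallest positive such k is 37.

37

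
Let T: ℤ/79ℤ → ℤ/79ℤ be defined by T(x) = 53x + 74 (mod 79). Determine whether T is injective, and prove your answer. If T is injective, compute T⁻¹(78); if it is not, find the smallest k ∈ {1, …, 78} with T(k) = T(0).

Recall that injectivity means: for all s, t in the domain, T(s) = T(t) implies s = t.
If T(s) = T(t), then 53s ≡ 53t (mod 79). Because gcd(53, 79) = 1, we may cancel 53 to get s ≡ t (mod 79).
Hence T is injective.
We now compute 53⁻¹ mod 79 explicitly. Euclid's algorithm: 79 = 1·53 + 26, 53 = 2·26 + 1; back-substituting gives 1 = 3·53 − 2·79, so 53⁻¹ ≡ 3 (mod 79).
Since T is injective, we find T⁻¹(78): we need 53x ≡ 78 − 74 ≡ 4 (mod 79). Using 53⁻¹ = 3: x ≡ 3·4 = 12, so x = 12.
Check: T(12) = 53·12 + 74 = 710 = 8·79 + 78 ≡ 78 (mod 79).

12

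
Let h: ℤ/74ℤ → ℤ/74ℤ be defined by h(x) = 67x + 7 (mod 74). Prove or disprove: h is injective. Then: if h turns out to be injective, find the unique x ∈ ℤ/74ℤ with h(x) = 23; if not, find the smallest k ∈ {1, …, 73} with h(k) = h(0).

By definition, h is injective when h(u) = h(v) forces u = v.
Suppose h(u) = h(v) in ℤ/74ℤ. Then 67u + 7 ≡ 67v + 7 (mod 74), so 67(u − v) ≡ 0 (mod 74).
Since gcd(67, 74) = 1, 67 is invertible modulo 74, so u − v ≡ 0 (mod 74), i.e. u = v.
Thus h is injective.
We now compute 67⁻¹ mod 74 explicitly. Euclid's algorithm: 74 = 1·67 + 7, 67 = 9·7 + 4, 7 = 1·4 + 3, 4 = 1·3 + 1; back-substituting gives 1 = 21·67 − 19·74, so 67⁻¹ ≡ 21 (mod 74).
Since h is injective, we compute h⁻¹(23): solve 67x + 7 ≡ 23 (mod 74), i.e. 67x ≡ 16 (mod 74).
Multiplying by 67⁻¹ = 21 gives x ≡ 21·16 = 336 = 4·74 + 40 ≡ 40 (mod 74).
Check: h(40) = 67·40 + 7 = 2687 = 36·74 + 23 ≡ 23 (mod 74).

40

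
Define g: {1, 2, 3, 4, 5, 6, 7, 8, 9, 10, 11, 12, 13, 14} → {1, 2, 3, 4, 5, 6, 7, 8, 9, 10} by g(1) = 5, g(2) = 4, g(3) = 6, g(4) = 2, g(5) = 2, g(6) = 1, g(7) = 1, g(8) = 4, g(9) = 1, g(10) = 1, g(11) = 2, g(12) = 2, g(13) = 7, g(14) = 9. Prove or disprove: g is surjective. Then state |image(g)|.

No element maps to 3, so g is not surjective.
The image of g is {1, 2, 4, 5, 6, 7, 9}, which has 7 elements.

7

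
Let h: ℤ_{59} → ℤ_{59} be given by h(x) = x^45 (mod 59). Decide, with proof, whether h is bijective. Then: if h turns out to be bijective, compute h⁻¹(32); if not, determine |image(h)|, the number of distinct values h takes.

Since 59 is prime, the nonzero elements of ℤ_{59} form a cyclic group of order 58.
As gcd(45, 58) = 1, raising to the 45th power is a bijection on this group: if a^45 ≡ b^45 then (ab^{−1})^45 = 1, and the only element of order dividing gcd(45, 58) = 1 is 1, so a = b.
With h(0) = 0 this makes h injective on all of ℤ_{59}, hence bijective (finite equal-size domain and codomain). In particular h is bijective.
Since h is bijective, we find the preimage of 32. The inverse of x ↦ x^45 on (ℤ_{59})^× is x ↦ x^49, because 45·49 = 2205 = 38·58 + 1 ≡ 1 (mod 58) and x^{58} = 1 for x ≠ 0 (Fermat). So h⁻¹(32) = 32^49 mod 59.
Repeated squaring mod 59: 32^1 ≡ 32, 32^2 ≡ 32² = 1024 ≡ 21, 32^4 ≡ 21² = 441 ≡ 28, 32^8 ≡ 28² = 784 ≡ 17, 32^16 ≡ 17² = 289 ≡ 53, 32^32 ≡ 53² = 2809 ≡ 36. Since 49 = 32 + 16 + 1, 32^49 ≡ 36·53·32: 36·53 = 1908 ≡ 20, then 20·32 = 640 ≡ 50. So 32^49 ≡ 50 (mod 59).
Hence h⁻¹(32) = 50.

50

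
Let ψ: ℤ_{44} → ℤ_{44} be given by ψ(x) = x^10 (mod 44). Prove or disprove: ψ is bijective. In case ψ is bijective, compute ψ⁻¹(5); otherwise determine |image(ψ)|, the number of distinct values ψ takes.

4

ψ(1) = 1^10 = 1.
ψ(3): Repeated squaring mod 44: 3^1 ≡ 3, 3^2 ≡ 3² = 9, 3^4 ≡ 9² = 81 ≡ 37, 3^8 ≡ 37² = 1369 ≡ 5. Since 10 = 8 + 2, 3^10 ≡ 5·9: 5·9 = 45 ≡ 1. So 3^10 ≡ 1 (mod 44).
So ψ(1) = ψ(3) = 1 while 1 ≠ 3, thus ψ is not injective, hence not bijective.
Since ψ is not bijective, we determine |image(ψ)|. Computing x^10 mod 44 for each x (by repeated squaring, reducing mod 44 at every step), the values ψ(0), ψ(1), …, ψ(43) are: 0, 1, 12, 1, 12, 1, 12, 1, 12, 1, 12, 33, 12, 1, 12, 1, 12, 1, 12, 1, 12, 1, 0, 1, 12, 1, 12, 1, 12, 1, 12, 1, 12, 33, 12, 1, 12, 1, 12, 1, 12, 1, 12, 1.
The distinct values are {0, 1, 12, 33}; there are 4 of them.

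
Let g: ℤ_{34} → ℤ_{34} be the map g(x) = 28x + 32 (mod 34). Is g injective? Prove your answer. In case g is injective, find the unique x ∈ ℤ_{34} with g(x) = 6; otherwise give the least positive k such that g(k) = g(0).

Recall that g is injective when g(s) = g(t) forces s = t.
We have gcd(28, 34) = 2 > 1. Taking s = 0 and t = 17: g(0) = 32 and g(17) = 28·17 + 32 = 508 ≡ 32 (mod 34).
So g(0) = g(17) while 0 ≠ 17, thus g is not injective.
Since g is not injective, we find the least positive k with g(k) = g(0): this means 28k ≡ 0 (mod 34), i.e. 34 ∣ 28k. Since gcd(28, 34) = 2, dividing through by 2 this holds exactly when 17 ∣ 14k, and as gcd(14, 17) = 1, exactly when 17 ∣ k.
The smallest positive such k is 17.

17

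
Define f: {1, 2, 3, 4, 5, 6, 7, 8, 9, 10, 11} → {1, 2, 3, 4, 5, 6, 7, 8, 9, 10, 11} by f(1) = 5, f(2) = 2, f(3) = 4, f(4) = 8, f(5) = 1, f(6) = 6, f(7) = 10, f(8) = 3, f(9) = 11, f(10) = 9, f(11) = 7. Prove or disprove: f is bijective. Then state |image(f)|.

11

The values 5, 2, 4, 8, 1, 6, 10, 3, 11, 9, 7 are a permutation of {1, 2, 3, 4, 5, 6, 7, 8, 9, 10, 11}: each element appears exactly once.
So f is injective and surjective, hence bijective.
The image of f is {1, 2, 3, 4, 5, 6, 7, 8, 9, 10, 11}, which has 11 elements.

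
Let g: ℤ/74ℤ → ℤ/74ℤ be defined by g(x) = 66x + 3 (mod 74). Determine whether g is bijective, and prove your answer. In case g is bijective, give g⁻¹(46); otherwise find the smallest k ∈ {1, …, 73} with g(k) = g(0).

37

We have gcd(66, 74) = 2 > 1. Taking s = 0 and t = 37: g(0) = 3 and g(37) = 66·37 + 3 = 2445 ≡ 3 (mod 74).
So g(0) = g(37) while 0 ≠ 37, thus g is not injective, hence not bijective.
Since g is not bijective, we find the least positive k with g(k) = g(0): this means 66k ≡ 0 (mod 74), i.e. 74 ∣ 66k. Since gcd(66, 74) = 2, dividing through by 2 this holds exactly when 37 ∣ 33k, and as gcd(33, 37) = 1, exactly when 37 ∣ k.
The smallest positive such k is 37.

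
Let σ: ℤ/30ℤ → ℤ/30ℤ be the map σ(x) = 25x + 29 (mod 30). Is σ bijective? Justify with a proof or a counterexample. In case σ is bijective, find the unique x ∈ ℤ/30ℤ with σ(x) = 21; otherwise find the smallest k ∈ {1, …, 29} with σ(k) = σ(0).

By definition, σ is injective if σ(x_1) = σ(x_2) implies x_1 = x_2.
We have gcd(25, 30) = 5 > 1. Taking x_1 = 0 and x_2 = 6: σ(0) = 29 and σ(6) = 25·6 + 29 = 179 ≡ 29 (mod 30).
So σ(0) = σ(6) while 0 ≠ 6, therefore σ is not injective, hence not bijective.
Since σ is not bijective, we find the least positive k with σ(k) = σ(0): this means 25k ≡ 0 (mod 30), i.e. 30 ∣ 25k. Since gcd(25, 30) = 5, dividing through by 5 this holds exactly when 6 ∣ 5k, and as gcd(5, 6) = 1, exactly when 6 ∣ k.
The smallest positive such k is 6.

6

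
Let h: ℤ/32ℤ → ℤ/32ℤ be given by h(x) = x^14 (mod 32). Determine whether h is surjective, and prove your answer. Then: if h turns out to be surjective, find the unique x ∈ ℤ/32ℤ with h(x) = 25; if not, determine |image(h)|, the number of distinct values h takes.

h(0) = 0^14 = 0.
h(2): Repeated squaring mod 32: 2^1 ≡ 2, 2^2 ≡ 2² = 4, 2^4 ≡ 4² = 16, 2^8 ≡ 16² = 256 ≡ 0. Since 14 = 8 + 4 + 2, 2^14 ≡ 0·16·4: 0·16 = 0, then 0·4 = 0. So 2^14 ≡ 0 (mod 32).
So h(0) = h(2) = 0 while 0 ≠ 2, therefore h is not injective.
A non-injective map from the 32-element set ℤ/32ℤ to itself takes at most 31 distinct values, so it cannot be surjective. Hence h is not surjective.
Since h is not surjective, we determine |image(h)|. Computing x^14 mod 32 for each x (by repeated squaring, reducing mod 32 at every step), the values h(0), h(1), …, h(31) are: 0, 1, 0, 25, 0, 9, 0, 17, 0, 17, 0, 9, 0, 25, 0, 1, 0, 1, 0, 25, 0, 9, 0, 17, 0, 17, 0, 9, 0, 25, 0, 1.
The distinct values are {0, 1, 9, 17, 25}; there are 5 of them.

5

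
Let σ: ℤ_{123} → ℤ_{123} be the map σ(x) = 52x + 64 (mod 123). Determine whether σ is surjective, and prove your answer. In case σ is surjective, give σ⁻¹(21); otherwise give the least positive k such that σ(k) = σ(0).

11

Since gcd(52, 123) = 1, 52 is invertible modulo 123. Euclid's algorithm: 123 = 2·52 + 19, 52 = 2·19 + 14, 19 = 1·14 + 5, 14 = 2·5 + 4, 5 = 1·4 + 1; back-substituting gives 1 = 97·52 − 41·123, so 52⁻¹ ≡ 97 (mod 123).
For any y ∈ ℤ_{123}, x = 97(y − 64) mod 123 satisfies σ(x) = 52·97(y − 64) + 64 ≡ y (since 52·97 ≡ 1 mod 123). So every y has a preimage.
Hence σ is surjective.
Since σ is surjective, we find σ⁻¹(21): we need 52x ≡ 21 − 64 ≡ 80 (mod 123). Using 52⁻¹ = 97: x ≡ 97·80 = 7760 = 63·123 + 11, so x = 11.
Check: σ(11) = 52·11 + 64 = 636 = 5·123 + 21 ≡ 21 (mod 123).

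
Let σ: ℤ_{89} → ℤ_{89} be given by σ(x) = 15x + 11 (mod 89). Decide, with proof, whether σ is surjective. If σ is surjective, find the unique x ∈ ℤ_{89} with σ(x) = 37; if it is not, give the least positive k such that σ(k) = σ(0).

67

By definition, σ is surjective if every y in the codomain equals σ(x) for some x in the domain.
Since gcd(15, 89) = 1, 15 is invertible modulo 89. Euclid's algorithm: 89 = 5·15 + 14, 15 = 1·14 + 1; back-substituting gives 1 = 6·15 − 1·89, so 15⁻¹ ≡ 6 (mod 89).
Then y ↦ 6(y − 11) is a two-sided inverse to σ, so every y ∈ ℤ_{89} has a preimage.
So σ is surjective.
Since σ is surjective, we find σ⁻¹(37): we need 15x ≡ 37 − 11 ≡ 26 (mod 89). Using 15⁻¹ = 6: x ≡ 6·26 = 156 = 1·89 + 67, so x = 67.
Check: σ(67) = 15·67 + 11 = 1016 = 11·89 + 37 ≡ 37 (mod 89).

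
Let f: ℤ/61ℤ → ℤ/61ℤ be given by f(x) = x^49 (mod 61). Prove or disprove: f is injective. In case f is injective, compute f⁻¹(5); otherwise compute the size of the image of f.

Since 61 is prime, the nonzero elements of ℤ/61ℤ form a cyclic group of order 60.
As gcd(49, 60) = 1, raising to the 49th power is a bijection on this group: if u^49 ≡ v^49 then (uv^{−1})^49 = 1, and the only element of order dividing gcd(49, 60) = 1 is 1, so u = v.
With f(0) = 0 this makes f injective on all of ℤ/61ℤ, hence bijective (finite equal-size domain and codomain). In particular f is injective.
Since f is injective, we find the preimage of 5. The inverse of x ↦ x^49 on (ℤ/61ℤ)^× is x ↦ x^49, because 49·49 = 2401 = 40·60 + 1 ≡ 1 (mod 60) and x^{60} = 1 for x ≠ 0 (Fermat). So f⁻¹(5) = 5^49 mod 61.
Repeated squaring mod 61: 5^1 ≡ 5, 5^2 ≡ 5² = 25, 5^4 ≡ 25² = 625 ≡ 15, 5^8 ≡ 15² = 225 ≡ 42, 5^16 ≡ 42² = 1764 ≡ 56, 5^32 ≡ 56² = 3136 ≡ 25. Since 49 = 32 + 16 + 1, 5^49 ≡ 25·56·5: 25·56 = 1400 ≡ 58, then 58·5 = 290 ≡ 46. So 5^49 ≡ 46 (mod 61).
Hence f⁻¹(5) = 46.

46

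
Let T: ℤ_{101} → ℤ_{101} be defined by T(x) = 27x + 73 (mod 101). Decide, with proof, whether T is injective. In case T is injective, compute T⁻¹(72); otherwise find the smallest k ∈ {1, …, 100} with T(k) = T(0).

Suppose T(u) = T(v) in ℤ_{101}. Then 27u + 73 ≡ 27v + 73 (mod 101), hence 27(u − v) ≡ 0 (mod 101).
Since gcd(27, 101) = 1, 27 is invertible modulo 101, thus u − v ≡ 0 (mod 101), i.e. u = v.
So T is injective.
We now compute 27⁻¹ mod 101 explicitly. Euclid's algorithm: 101 = 3·27 + 20, 27 = 1·20 + 7, 20 = 2·7 + 6, 7 = 1·6 + 1; back-substituting gives 1 = 15·27 − 4·101, so 27⁻¹ ≡ 15 (mod 101).
Since T is injective, we find T⁻¹(72): we need 27x ≡ 72 − 73 ≡ 100 (mod 101). Using 27⁻¹ = 15: x ≡ 15·100 = 1500 = 14·101 + 86, so x = 86.
Check: T(86) = 27·86 + 73 = 2395 = 23·101 + 72 ≡ 72 (mod 101).

86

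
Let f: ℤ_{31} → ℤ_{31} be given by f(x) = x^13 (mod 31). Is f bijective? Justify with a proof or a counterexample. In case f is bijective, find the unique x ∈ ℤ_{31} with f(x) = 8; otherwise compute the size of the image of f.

Since 31 is prime, the nonzero elements of ℤ_{31} form a cyclic group of order 30.
As gcd(13, 30) = 1, raising to the 13th power is a bijection on this group: if u^13 ≡ v^13 then (uv^{−1})^13 = 1, and the only element of order dividing gcd(13, 30) = 1 is 1, so u = v.
With f(0) = 0 this makes f injective on all of ℤ_{31}, hence bijective (finite equal-size domain and codomain). In particular f is bijective.
Since f is bijective, we find the preimage of 8. The inverse of x ↦ x^13 on (ℤ_{31})^× is x ↦ x^7, because 13·7 = 91 = 3·30 + 1 ≡ 1 (mod 30) and x^{30} = 1 for x ≠ 0 (Fermat). So f⁻¹(8) = 8^7 mod 31.
Repeated squaring mod 31: 8^1 ≡ 8, 8^2 ≡ 8² = 64 ≡ 2, 8^4 ≡ 2² = 4. Since 7 = 4 + 2 + 1, 8^7 ≡ 4·2·8: 4·2 = 8, then 8·8 = 64 ≡ 2. So 8^7 ≡ 2 (mod 31).
Hence f⁻¹(8) = 2.

2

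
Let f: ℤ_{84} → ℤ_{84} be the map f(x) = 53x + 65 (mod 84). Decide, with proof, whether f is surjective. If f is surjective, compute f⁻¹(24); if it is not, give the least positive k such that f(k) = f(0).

Since gcd(53, 84) = 1, 53 is invertible modulo 84. Euclid's algorithm: 84 = 1·53 + 31, 53 = 1·31 + 22, 31 = 1·22 + 9, 22 = 2·9 + 4, 9 = 2·4 + 1; back-substituting gives 1 = 65·53 − 41·84, so 53⁻¹ ≡ 65 (mod 84).
Then y ↦ 65(y − 65) is a two-sided inverse to f, so every y ∈ ℤ_{84} has a preimage.
Thus f is surjective.
Since f is surjective, we compute f⁻¹(24): solve 53x + 65 ≡ 24 (mod 84), i.e. 53x ≡ 43 (mod 84).
Multiplying by 53⁻¹ = 65 gives x ≡ 65·43 = 2795 = 33·84 + 23 ≡ 23 (mod 84).
Check: f(23) = 53·23 + 65 = 1284 = 15·84 + 24 ≡ 24 (mod 84).

23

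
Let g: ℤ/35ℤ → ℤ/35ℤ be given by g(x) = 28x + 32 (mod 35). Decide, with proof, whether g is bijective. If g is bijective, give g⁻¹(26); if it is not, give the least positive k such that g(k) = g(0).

By definition, g is injective when g(u) = g(v) forces u = v.
We have gcd(28, 35) = 7 > 1. Taking u = 0 and v = 5: g(0) = 32 and g(5) = 28·5 + 32 = 172 ≡ 32 (mod 35).
So g(0) = g(5) while 0 ≠ 5, therefore g is not injective, hence not bijective.
Since g is not bijective, we find the least positive k with g(k) = g(0): this means 28k ≡ 0 (mod 35), i.e. 35 ∣ 28k. Since gcd(28, 35) = 7, dividing through by 7 this holds exactly when 5 ∣ 4k, and as gcd(4, 5) = 1, exactly when 5 ∣ k.
The smallest positive such k is 5.

5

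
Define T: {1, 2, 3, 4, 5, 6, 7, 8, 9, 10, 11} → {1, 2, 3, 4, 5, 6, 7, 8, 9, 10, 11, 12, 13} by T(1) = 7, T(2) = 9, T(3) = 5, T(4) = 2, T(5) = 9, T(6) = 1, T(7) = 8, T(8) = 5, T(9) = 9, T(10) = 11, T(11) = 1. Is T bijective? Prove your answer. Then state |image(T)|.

7

T(2) = 9 = T(5) with 2 ≠ 5, so T is not injective, hence not bijective.
The image of T is {1, 2, 5, 7, 8, 9, 11}, which has 7 elements.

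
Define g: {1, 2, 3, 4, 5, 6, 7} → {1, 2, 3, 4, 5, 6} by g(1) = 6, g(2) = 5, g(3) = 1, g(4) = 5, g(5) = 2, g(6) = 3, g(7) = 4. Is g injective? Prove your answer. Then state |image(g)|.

g(2) = 5 = g(4) with 2 ≠ 4, so g is not injective.
The image of g is {1, 2, 3, 4, 5, 6}, which has 6 elements.

6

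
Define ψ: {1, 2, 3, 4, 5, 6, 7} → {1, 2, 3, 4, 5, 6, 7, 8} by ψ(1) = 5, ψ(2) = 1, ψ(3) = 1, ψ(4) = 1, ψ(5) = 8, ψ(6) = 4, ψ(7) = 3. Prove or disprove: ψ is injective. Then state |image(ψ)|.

ψ(2) = 1 = ψ(3) with 2 ≠ 3, so ψ is not injective.
The image of ψ is {1, 3, 4, 5, 8}, which has 5 elements.

5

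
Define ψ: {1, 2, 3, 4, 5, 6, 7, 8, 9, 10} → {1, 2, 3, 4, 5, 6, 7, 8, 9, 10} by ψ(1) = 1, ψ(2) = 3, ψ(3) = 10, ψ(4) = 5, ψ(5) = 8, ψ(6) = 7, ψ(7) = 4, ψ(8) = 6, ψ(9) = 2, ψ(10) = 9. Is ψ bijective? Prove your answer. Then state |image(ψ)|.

10

The values 1, 3, 10, 5, 8, 7, 4, 6, 2, 9 are a permutation of {1, 2, 3, 4, 5, 6, 7, 8, 9, 10}: each element appears exactly once.
So ψ is injective and surjective, hence bijective.
The image of ψ is {1, 2, 3, 4, 5, 6, 7, 8, 9, 10}, which has 10 elements.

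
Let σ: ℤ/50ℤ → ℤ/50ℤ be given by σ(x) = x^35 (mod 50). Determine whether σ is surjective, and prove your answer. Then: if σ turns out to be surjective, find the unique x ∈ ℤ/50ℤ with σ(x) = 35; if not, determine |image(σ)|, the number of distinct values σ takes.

10

σ(0) = 0^35 = 0.
σ(10): Repeated squaring mod 50: 10^1 ≡ 10, 10^2 ≡ 10² = 100 ≡ 0, 10^4 ≡ 0² = 0, 10^8 ≡ 0² = 0, 10^16 ≡ 0² = 0, 10^32 ≡ 0² = 0. Since 35 = 32 + 2 + 1, 10^35 ≡ 0·0·10: 0·0 = 0, then 0·10 = 0. So 10^35 ≡ 0 (mod 50).
So σ(0) = σ(10) = 0 while 0 ≠ 10, so σ is not injective.
A non-injective map from the 50-element set ℤ/50ℤ to itself takes at most 49 distinct values, so it cannot be surjective. So σ is not surjective.
Since σ is not surjective, we determine |image(σ)|. Computing x^35 mod 50 for each x (by repeated squaring, reducing mod 50 at every step), the values σ(0), σ(1), …, σ(49) are: 0, 1, 18, 7, 24, 25, 26, 43, 32, 49, 0, 1, 18, 7, 24, 25, 26, 43, 32, 49, 0, 1, 18, 7, 24, 25, 26, 43, 32, 49, 0, 1, 18, 7, 24, 25, 26, 43, 32, 49, 0, 1, 18, 7, 24, 25, 26, 43, 32, 49.
The distinct values are {0, 1, 7, 18, 24, 25, 26, 32, 43, 49}; there are 10 of them.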